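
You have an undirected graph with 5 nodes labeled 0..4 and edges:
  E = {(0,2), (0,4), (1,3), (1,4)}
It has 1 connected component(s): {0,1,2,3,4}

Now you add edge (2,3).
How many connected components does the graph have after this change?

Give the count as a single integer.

Answer: 1

Derivation:
Initial component count: 1
Add (2,3): endpoints already in same component. Count unchanged: 1.
New component count: 1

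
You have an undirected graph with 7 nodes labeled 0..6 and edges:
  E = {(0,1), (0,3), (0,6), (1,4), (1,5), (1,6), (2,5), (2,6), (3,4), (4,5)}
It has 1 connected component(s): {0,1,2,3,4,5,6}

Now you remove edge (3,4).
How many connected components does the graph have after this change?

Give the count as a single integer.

Answer: 1

Derivation:
Initial component count: 1
Remove (3,4): not a bridge. Count unchanged: 1.
  After removal, components: {0,1,2,3,4,5,6}
New component count: 1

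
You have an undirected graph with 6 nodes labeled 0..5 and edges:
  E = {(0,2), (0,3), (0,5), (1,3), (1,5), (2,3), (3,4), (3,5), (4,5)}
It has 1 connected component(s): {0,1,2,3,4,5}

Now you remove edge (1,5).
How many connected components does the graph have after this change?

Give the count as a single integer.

Initial component count: 1
Remove (1,5): not a bridge. Count unchanged: 1.
  After removal, components: {0,1,2,3,4,5}
New component count: 1

Answer: 1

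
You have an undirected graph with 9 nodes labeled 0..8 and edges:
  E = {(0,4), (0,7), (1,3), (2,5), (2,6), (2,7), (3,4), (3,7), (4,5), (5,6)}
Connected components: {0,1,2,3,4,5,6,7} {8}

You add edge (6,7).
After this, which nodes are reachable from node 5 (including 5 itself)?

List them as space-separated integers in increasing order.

Answer: 0 1 2 3 4 5 6 7

Derivation:
Before: nodes reachable from 5: {0,1,2,3,4,5,6,7}
Adding (6,7): both endpoints already in same component. Reachability from 5 unchanged.
After: nodes reachable from 5: {0,1,2,3,4,5,6,7}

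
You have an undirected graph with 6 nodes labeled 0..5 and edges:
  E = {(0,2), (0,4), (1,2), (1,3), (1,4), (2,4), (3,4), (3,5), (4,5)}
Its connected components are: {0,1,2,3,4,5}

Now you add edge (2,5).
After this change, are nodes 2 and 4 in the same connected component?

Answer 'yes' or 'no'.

Initial components: {0,1,2,3,4,5}
Adding edge (2,5): both already in same component {0,1,2,3,4,5}. No change.
New components: {0,1,2,3,4,5}
Are 2 and 4 in the same component? yes

Answer: yes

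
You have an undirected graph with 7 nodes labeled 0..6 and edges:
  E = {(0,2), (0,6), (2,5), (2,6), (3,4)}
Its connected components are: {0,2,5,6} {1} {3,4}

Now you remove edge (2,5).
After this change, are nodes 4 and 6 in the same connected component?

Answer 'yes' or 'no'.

Answer: no

Derivation:
Initial components: {0,2,5,6} {1} {3,4}
Removing edge (2,5): it was a bridge — component count 3 -> 4.
New components: {0,2,6} {1} {3,4} {5}
Are 4 and 6 in the same component? no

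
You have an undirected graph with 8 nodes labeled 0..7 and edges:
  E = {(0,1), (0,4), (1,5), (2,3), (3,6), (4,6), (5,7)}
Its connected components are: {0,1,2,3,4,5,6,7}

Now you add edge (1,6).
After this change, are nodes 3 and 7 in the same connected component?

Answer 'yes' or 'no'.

Answer: yes

Derivation:
Initial components: {0,1,2,3,4,5,6,7}
Adding edge (1,6): both already in same component {0,1,2,3,4,5,6,7}. No change.
New components: {0,1,2,3,4,5,6,7}
Are 3 and 7 in the same component? yes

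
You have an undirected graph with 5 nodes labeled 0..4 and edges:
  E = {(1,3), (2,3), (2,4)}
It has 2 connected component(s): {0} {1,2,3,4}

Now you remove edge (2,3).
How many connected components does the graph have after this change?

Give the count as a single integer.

Initial component count: 2
Remove (2,3): it was a bridge. Count increases: 2 -> 3.
  After removal, components: {0} {1,3} {2,4}
New component count: 3

Answer: 3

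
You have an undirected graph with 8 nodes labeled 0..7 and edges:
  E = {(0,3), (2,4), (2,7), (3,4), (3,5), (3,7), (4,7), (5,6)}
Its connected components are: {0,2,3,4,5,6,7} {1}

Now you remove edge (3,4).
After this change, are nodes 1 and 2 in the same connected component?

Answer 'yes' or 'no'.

Initial components: {0,2,3,4,5,6,7} {1}
Removing edge (3,4): not a bridge — component count unchanged at 2.
New components: {0,2,3,4,5,6,7} {1}
Are 1 and 2 in the same component? no

Answer: no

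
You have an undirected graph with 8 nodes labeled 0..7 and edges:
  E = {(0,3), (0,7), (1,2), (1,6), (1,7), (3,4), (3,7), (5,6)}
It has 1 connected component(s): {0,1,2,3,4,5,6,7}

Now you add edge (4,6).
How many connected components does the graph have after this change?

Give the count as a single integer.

Answer: 1

Derivation:
Initial component count: 1
Add (4,6): endpoints already in same component. Count unchanged: 1.
New component count: 1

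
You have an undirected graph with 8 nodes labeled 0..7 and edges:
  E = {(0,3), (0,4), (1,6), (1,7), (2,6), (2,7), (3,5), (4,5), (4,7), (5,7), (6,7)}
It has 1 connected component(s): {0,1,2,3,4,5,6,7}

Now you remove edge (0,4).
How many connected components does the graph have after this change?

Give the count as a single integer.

Answer: 1

Derivation:
Initial component count: 1
Remove (0,4): not a bridge. Count unchanged: 1.
  After removal, components: {0,1,2,3,4,5,6,7}
New component count: 1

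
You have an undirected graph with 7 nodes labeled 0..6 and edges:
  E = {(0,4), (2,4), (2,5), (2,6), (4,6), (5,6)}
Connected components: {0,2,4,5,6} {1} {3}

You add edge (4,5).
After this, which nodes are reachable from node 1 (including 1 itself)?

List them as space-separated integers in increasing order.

Answer: 1

Derivation:
Before: nodes reachable from 1: {1}
Adding (4,5): both endpoints already in same component. Reachability from 1 unchanged.
After: nodes reachable from 1: {1}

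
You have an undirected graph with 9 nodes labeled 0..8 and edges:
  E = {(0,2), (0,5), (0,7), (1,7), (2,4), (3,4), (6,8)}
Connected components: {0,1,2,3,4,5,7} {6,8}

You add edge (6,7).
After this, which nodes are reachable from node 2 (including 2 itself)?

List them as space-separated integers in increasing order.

Before: nodes reachable from 2: {0,1,2,3,4,5,7}
Adding (6,7): merges 2's component with another. Reachability grows.
After: nodes reachable from 2: {0,1,2,3,4,5,6,7,8}

Answer: 0 1 2 3 4 5 6 7 8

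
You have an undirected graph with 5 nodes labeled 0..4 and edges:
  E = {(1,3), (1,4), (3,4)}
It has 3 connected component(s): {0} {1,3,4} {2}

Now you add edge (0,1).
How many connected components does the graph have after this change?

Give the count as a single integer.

Initial component count: 3
Add (0,1): merges two components. Count decreases: 3 -> 2.
New component count: 2

Answer: 2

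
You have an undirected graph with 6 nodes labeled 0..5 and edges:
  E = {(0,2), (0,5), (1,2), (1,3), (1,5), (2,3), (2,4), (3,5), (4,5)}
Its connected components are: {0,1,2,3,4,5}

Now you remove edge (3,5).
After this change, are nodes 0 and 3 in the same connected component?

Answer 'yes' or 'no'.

Answer: yes

Derivation:
Initial components: {0,1,2,3,4,5}
Removing edge (3,5): not a bridge — component count unchanged at 1.
New components: {0,1,2,3,4,5}
Are 0 and 3 in the same component? yes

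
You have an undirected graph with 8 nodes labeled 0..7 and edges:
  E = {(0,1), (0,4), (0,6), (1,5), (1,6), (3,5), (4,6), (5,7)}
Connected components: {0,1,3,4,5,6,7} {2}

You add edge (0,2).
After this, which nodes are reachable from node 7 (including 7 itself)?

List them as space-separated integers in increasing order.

Before: nodes reachable from 7: {0,1,3,4,5,6,7}
Adding (0,2): merges 7's component with another. Reachability grows.
After: nodes reachable from 7: {0,1,2,3,4,5,6,7}

Answer: 0 1 2 3 4 5 6 7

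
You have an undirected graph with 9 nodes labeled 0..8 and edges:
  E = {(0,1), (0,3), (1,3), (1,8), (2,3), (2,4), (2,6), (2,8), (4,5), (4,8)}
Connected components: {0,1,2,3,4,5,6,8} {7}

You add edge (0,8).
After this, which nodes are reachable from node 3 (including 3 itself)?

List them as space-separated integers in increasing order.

Before: nodes reachable from 3: {0,1,2,3,4,5,6,8}
Adding (0,8): both endpoints already in same component. Reachability from 3 unchanged.
After: nodes reachable from 3: {0,1,2,3,4,5,6,8}

Answer: 0 1 2 3 4 5 6 8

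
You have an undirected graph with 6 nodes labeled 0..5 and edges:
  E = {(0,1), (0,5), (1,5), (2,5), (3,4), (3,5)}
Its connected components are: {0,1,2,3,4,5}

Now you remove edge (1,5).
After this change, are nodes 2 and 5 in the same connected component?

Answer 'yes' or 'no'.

Answer: yes

Derivation:
Initial components: {0,1,2,3,4,5}
Removing edge (1,5): not a bridge — component count unchanged at 1.
New components: {0,1,2,3,4,5}
Are 2 and 5 in the same component? yes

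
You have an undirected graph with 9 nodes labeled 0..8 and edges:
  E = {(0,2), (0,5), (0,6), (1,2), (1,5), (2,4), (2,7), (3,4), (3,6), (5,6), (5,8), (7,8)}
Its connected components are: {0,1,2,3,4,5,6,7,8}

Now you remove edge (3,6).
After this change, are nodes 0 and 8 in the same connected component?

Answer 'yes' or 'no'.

Answer: yes

Derivation:
Initial components: {0,1,2,3,4,5,6,7,8}
Removing edge (3,6): not a bridge — component count unchanged at 1.
New components: {0,1,2,3,4,5,6,7,8}
Are 0 and 8 in the same component? yes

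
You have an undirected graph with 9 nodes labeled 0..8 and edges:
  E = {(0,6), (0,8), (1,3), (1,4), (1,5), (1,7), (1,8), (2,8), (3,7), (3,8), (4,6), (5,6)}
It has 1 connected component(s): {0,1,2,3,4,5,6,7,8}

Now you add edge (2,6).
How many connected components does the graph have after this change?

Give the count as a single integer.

Answer: 1

Derivation:
Initial component count: 1
Add (2,6): endpoints already in same component. Count unchanged: 1.
New component count: 1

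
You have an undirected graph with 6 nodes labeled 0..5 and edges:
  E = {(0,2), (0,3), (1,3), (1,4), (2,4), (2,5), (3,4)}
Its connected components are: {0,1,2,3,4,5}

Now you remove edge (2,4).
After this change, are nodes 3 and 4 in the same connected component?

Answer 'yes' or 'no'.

Answer: yes

Derivation:
Initial components: {0,1,2,3,4,5}
Removing edge (2,4): not a bridge — component count unchanged at 1.
New components: {0,1,2,3,4,5}
Are 3 and 4 in the same component? yes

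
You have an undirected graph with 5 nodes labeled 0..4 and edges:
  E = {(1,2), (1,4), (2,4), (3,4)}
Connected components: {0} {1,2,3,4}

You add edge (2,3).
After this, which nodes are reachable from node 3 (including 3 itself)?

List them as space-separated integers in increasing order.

Before: nodes reachable from 3: {1,2,3,4}
Adding (2,3): both endpoints already in same component. Reachability from 3 unchanged.
After: nodes reachable from 3: {1,2,3,4}

Answer: 1 2 3 4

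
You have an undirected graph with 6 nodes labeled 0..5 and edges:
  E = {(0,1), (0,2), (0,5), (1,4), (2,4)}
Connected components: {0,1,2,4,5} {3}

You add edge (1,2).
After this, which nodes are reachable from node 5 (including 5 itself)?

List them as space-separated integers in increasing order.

Answer: 0 1 2 4 5

Derivation:
Before: nodes reachable from 5: {0,1,2,4,5}
Adding (1,2): both endpoints already in same component. Reachability from 5 unchanged.
After: nodes reachable from 5: {0,1,2,4,5}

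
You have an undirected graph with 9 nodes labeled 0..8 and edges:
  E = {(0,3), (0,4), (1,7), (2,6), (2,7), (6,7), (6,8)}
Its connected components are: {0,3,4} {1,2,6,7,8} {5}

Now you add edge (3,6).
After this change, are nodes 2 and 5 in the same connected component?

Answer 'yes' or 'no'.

Answer: no

Derivation:
Initial components: {0,3,4} {1,2,6,7,8} {5}
Adding edge (3,6): merges {0,3,4} and {1,2,6,7,8}.
New components: {0,1,2,3,4,6,7,8} {5}
Are 2 and 5 in the same component? no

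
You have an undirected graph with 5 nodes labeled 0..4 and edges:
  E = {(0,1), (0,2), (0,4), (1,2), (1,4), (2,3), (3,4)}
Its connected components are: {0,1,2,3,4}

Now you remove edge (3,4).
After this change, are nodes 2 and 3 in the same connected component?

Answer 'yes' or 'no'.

Initial components: {0,1,2,3,4}
Removing edge (3,4): not a bridge — component count unchanged at 1.
New components: {0,1,2,3,4}
Are 2 and 3 in the same component? yes

Answer: yes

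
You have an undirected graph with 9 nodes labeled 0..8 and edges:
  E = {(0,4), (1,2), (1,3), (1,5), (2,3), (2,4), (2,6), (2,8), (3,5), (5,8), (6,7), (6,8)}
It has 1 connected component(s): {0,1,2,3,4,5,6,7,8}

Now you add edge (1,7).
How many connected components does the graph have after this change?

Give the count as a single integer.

Initial component count: 1
Add (1,7): endpoints already in same component. Count unchanged: 1.
New component count: 1

Answer: 1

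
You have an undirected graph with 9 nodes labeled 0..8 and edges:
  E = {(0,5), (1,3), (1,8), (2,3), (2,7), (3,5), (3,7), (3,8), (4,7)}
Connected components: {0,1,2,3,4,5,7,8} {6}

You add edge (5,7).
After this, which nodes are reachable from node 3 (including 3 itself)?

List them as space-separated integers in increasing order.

Before: nodes reachable from 3: {0,1,2,3,4,5,7,8}
Adding (5,7): both endpoints already in same component. Reachability from 3 unchanged.
After: nodes reachable from 3: {0,1,2,3,4,5,7,8}

Answer: 0 1 2 3 4 5 7 8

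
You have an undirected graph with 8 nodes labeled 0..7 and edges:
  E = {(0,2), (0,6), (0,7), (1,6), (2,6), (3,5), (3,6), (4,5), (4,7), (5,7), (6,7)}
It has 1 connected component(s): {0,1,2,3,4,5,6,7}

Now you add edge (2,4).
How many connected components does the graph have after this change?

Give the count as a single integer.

Answer: 1

Derivation:
Initial component count: 1
Add (2,4): endpoints already in same component. Count unchanged: 1.
New component count: 1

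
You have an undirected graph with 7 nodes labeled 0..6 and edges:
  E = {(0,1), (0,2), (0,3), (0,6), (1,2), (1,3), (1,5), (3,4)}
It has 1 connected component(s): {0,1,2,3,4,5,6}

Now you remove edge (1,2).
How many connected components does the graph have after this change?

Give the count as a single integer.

Initial component count: 1
Remove (1,2): not a bridge. Count unchanged: 1.
  After removal, components: {0,1,2,3,4,5,6}
New component count: 1

Answer: 1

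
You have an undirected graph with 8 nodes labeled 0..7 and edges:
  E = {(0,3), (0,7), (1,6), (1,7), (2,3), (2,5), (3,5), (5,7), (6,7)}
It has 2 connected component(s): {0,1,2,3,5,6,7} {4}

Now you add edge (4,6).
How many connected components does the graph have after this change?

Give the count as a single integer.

Initial component count: 2
Add (4,6): merges two components. Count decreases: 2 -> 1.
New component count: 1

Answer: 1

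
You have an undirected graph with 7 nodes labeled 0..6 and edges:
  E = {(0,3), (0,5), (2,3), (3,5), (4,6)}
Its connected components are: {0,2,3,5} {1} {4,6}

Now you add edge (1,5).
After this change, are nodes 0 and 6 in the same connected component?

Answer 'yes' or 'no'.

Initial components: {0,2,3,5} {1} {4,6}
Adding edge (1,5): merges {1} and {0,2,3,5}.
New components: {0,1,2,3,5} {4,6}
Are 0 and 6 in the same component? no

Answer: no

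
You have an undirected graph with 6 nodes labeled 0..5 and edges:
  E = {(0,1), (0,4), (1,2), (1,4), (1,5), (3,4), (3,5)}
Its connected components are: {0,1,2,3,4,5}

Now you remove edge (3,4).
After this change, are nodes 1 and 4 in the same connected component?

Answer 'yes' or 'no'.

Initial components: {0,1,2,3,4,5}
Removing edge (3,4): not a bridge — component count unchanged at 1.
New components: {0,1,2,3,4,5}
Are 1 and 4 in the same component? yes

Answer: yes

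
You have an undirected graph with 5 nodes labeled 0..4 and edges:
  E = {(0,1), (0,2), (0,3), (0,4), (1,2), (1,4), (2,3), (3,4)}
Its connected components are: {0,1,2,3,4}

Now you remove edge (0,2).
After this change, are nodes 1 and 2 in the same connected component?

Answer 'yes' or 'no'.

Answer: yes

Derivation:
Initial components: {0,1,2,3,4}
Removing edge (0,2): not a bridge — component count unchanged at 1.
New components: {0,1,2,3,4}
Are 1 and 2 in the same component? yes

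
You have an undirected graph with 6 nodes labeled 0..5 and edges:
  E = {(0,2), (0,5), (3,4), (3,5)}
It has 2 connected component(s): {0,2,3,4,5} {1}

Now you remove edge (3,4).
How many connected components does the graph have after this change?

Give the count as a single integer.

Answer: 3

Derivation:
Initial component count: 2
Remove (3,4): it was a bridge. Count increases: 2 -> 3.
  After removal, components: {0,2,3,5} {1} {4}
New component count: 3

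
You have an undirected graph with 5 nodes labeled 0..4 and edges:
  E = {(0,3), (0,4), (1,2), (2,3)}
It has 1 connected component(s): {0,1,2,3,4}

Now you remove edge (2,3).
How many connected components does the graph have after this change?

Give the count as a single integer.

Answer: 2

Derivation:
Initial component count: 1
Remove (2,3): it was a bridge. Count increases: 1 -> 2.
  After removal, components: {0,3,4} {1,2}
New component count: 2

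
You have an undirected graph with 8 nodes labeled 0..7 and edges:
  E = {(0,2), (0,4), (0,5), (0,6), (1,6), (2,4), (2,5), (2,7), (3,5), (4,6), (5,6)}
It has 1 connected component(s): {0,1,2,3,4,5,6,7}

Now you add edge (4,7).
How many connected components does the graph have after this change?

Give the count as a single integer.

Answer: 1

Derivation:
Initial component count: 1
Add (4,7): endpoints already in same component. Count unchanged: 1.
New component count: 1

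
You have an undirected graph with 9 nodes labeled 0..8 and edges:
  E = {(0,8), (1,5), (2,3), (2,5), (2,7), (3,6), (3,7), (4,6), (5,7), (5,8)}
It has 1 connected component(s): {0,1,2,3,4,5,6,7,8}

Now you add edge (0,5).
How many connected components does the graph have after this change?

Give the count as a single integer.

Answer: 1

Derivation:
Initial component count: 1
Add (0,5): endpoints already in same component. Count unchanged: 1.
New component count: 1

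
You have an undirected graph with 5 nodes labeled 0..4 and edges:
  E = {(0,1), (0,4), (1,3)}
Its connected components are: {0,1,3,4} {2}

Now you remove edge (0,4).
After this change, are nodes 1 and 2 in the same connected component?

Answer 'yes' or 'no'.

Answer: no

Derivation:
Initial components: {0,1,3,4} {2}
Removing edge (0,4): it was a bridge — component count 2 -> 3.
New components: {0,1,3} {2} {4}
Are 1 and 2 in the same component? no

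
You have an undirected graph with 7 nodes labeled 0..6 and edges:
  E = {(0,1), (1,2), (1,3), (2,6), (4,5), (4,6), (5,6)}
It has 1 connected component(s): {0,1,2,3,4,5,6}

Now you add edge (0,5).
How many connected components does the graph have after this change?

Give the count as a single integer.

Answer: 1

Derivation:
Initial component count: 1
Add (0,5): endpoints already in same component. Count unchanged: 1.
New component count: 1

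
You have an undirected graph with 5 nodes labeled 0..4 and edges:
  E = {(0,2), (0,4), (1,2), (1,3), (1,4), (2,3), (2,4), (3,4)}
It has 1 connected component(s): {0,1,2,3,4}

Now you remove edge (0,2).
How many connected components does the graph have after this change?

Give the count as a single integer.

Initial component count: 1
Remove (0,2): not a bridge. Count unchanged: 1.
  After removal, components: {0,1,2,3,4}
New component count: 1

Answer: 1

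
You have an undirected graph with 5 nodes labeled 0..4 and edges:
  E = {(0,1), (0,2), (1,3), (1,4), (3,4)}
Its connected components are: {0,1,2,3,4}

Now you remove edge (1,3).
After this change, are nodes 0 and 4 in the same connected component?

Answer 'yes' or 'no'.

Initial components: {0,1,2,3,4}
Removing edge (1,3): not a bridge — component count unchanged at 1.
New components: {0,1,2,3,4}
Are 0 and 4 in the same component? yes

Answer: yes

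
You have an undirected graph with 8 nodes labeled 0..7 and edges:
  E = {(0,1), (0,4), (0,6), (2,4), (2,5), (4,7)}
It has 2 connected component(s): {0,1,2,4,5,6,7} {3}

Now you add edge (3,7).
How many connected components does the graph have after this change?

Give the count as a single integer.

Initial component count: 2
Add (3,7): merges two components. Count decreases: 2 -> 1.
New component count: 1

Answer: 1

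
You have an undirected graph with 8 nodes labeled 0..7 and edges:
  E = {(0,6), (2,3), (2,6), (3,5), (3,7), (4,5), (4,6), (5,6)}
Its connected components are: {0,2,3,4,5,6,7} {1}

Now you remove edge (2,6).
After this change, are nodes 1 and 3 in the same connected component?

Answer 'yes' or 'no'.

Initial components: {0,2,3,4,5,6,7} {1}
Removing edge (2,6): not a bridge — component count unchanged at 2.
New components: {0,2,3,4,5,6,7} {1}
Are 1 and 3 in the same component? no

Answer: no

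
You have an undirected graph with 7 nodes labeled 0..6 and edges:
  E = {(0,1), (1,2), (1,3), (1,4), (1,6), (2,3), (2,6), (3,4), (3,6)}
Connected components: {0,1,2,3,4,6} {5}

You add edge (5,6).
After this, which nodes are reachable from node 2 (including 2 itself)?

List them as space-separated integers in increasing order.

Before: nodes reachable from 2: {0,1,2,3,4,6}
Adding (5,6): merges 2's component with another. Reachability grows.
After: nodes reachable from 2: {0,1,2,3,4,5,6}

Answer: 0 1 2 3 4 5 6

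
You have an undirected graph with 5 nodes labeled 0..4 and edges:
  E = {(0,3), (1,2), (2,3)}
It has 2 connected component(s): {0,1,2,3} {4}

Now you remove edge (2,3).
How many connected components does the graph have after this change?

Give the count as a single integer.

Initial component count: 2
Remove (2,3): it was a bridge. Count increases: 2 -> 3.
  After removal, components: {0,3} {1,2} {4}
New component count: 3

Answer: 3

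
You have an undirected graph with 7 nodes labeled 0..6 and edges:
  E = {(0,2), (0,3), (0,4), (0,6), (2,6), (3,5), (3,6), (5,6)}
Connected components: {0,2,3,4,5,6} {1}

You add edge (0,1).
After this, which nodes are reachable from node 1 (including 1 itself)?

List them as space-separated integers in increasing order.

Answer: 0 1 2 3 4 5 6

Derivation:
Before: nodes reachable from 1: {1}
Adding (0,1): merges 1's component with another. Reachability grows.
After: nodes reachable from 1: {0,1,2,3,4,5,6}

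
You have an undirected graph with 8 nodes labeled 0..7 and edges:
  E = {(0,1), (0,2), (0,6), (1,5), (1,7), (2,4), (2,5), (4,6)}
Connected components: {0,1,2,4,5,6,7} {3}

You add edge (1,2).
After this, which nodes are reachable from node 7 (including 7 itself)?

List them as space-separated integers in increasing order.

Before: nodes reachable from 7: {0,1,2,4,5,6,7}
Adding (1,2): both endpoints already in same component. Reachability from 7 unchanged.
After: nodes reachable from 7: {0,1,2,4,5,6,7}

Answer: 0 1 2 4 5 6 7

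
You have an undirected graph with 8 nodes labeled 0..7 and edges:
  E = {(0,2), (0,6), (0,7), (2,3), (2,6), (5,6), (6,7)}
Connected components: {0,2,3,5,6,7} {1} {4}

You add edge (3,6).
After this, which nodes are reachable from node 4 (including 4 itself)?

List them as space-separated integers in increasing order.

Before: nodes reachable from 4: {4}
Adding (3,6): both endpoints already in same component. Reachability from 4 unchanged.
After: nodes reachable from 4: {4}

Answer: 4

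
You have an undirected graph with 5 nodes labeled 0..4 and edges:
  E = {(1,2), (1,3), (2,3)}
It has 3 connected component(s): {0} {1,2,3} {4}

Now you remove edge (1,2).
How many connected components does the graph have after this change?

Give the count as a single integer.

Answer: 3

Derivation:
Initial component count: 3
Remove (1,2): not a bridge. Count unchanged: 3.
  After removal, components: {0} {1,2,3} {4}
New component count: 3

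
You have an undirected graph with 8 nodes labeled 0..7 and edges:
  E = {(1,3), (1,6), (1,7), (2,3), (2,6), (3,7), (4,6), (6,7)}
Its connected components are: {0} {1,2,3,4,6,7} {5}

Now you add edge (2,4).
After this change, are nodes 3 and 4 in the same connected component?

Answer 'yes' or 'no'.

Answer: yes

Derivation:
Initial components: {0} {1,2,3,4,6,7} {5}
Adding edge (2,4): both already in same component {1,2,3,4,6,7}. No change.
New components: {0} {1,2,3,4,6,7} {5}
Are 3 and 4 in the same component? yes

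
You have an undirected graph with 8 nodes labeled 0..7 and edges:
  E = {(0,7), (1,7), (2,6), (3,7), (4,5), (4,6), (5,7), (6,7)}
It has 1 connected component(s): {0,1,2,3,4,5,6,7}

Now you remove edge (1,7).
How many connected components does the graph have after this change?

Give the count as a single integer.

Answer: 2

Derivation:
Initial component count: 1
Remove (1,7): it was a bridge. Count increases: 1 -> 2.
  After removal, components: {0,2,3,4,5,6,7} {1}
New component count: 2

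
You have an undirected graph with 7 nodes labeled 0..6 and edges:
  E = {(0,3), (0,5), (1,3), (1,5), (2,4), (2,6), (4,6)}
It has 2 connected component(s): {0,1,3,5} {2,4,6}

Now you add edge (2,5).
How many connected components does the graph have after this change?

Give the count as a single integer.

Answer: 1

Derivation:
Initial component count: 2
Add (2,5): merges two components. Count decreases: 2 -> 1.
New component count: 1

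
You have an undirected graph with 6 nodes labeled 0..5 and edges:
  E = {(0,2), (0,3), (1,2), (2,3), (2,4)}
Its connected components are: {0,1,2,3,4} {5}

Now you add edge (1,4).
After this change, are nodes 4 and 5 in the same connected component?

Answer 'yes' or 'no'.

Initial components: {0,1,2,3,4} {5}
Adding edge (1,4): both already in same component {0,1,2,3,4}. No change.
New components: {0,1,2,3,4} {5}
Are 4 and 5 in the same component? no

Answer: no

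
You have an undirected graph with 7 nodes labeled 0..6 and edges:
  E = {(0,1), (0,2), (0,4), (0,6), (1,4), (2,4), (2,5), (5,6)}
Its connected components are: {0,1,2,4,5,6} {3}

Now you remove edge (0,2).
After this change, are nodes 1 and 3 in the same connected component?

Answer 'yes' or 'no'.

Answer: no

Derivation:
Initial components: {0,1,2,4,5,6} {3}
Removing edge (0,2): not a bridge — component count unchanged at 2.
New components: {0,1,2,4,5,6} {3}
Are 1 and 3 in the same component? no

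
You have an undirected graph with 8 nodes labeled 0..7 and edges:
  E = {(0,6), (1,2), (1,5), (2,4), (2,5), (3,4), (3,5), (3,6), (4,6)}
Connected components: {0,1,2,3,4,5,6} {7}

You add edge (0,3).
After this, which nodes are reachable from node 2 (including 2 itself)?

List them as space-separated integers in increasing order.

Answer: 0 1 2 3 4 5 6

Derivation:
Before: nodes reachable from 2: {0,1,2,3,4,5,6}
Adding (0,3): both endpoints already in same component. Reachability from 2 unchanged.
After: nodes reachable from 2: {0,1,2,3,4,5,6}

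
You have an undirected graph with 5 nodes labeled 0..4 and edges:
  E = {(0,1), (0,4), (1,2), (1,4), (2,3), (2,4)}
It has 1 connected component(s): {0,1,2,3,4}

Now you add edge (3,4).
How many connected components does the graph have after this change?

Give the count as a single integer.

Initial component count: 1
Add (3,4): endpoints already in same component. Count unchanged: 1.
New component count: 1

Answer: 1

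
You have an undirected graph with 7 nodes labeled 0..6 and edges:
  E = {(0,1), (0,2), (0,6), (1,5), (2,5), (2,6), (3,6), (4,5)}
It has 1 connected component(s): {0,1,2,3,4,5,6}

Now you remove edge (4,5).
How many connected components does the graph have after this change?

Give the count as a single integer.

Initial component count: 1
Remove (4,5): it was a bridge. Count increases: 1 -> 2.
  After removal, components: {0,1,2,3,5,6} {4}
New component count: 2

Answer: 2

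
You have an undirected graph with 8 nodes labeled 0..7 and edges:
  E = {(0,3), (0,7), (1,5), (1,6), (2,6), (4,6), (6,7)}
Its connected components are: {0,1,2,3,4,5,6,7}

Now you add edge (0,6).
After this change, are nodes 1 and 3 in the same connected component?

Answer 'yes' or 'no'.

Answer: yes

Derivation:
Initial components: {0,1,2,3,4,5,6,7}
Adding edge (0,6): both already in same component {0,1,2,3,4,5,6,7}. No change.
New components: {0,1,2,3,4,5,6,7}
Are 1 and 3 in the same component? yes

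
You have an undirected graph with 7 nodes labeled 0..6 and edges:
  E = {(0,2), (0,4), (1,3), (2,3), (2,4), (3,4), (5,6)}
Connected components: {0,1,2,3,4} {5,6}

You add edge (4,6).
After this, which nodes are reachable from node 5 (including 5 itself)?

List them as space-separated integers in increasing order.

Before: nodes reachable from 5: {5,6}
Adding (4,6): merges 5's component with another. Reachability grows.
After: nodes reachable from 5: {0,1,2,3,4,5,6}

Answer: 0 1 2 3 4 5 6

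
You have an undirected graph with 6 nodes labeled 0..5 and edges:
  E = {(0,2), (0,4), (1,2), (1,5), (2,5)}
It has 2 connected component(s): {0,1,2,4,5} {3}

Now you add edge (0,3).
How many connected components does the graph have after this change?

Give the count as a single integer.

Answer: 1

Derivation:
Initial component count: 2
Add (0,3): merges two components. Count decreases: 2 -> 1.
New component count: 1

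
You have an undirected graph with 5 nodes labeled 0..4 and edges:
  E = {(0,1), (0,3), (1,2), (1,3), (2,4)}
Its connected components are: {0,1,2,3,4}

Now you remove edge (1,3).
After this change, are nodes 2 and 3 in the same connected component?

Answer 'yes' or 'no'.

Initial components: {0,1,2,3,4}
Removing edge (1,3): not a bridge — component count unchanged at 1.
New components: {0,1,2,3,4}
Are 2 and 3 in the same component? yes

Answer: yes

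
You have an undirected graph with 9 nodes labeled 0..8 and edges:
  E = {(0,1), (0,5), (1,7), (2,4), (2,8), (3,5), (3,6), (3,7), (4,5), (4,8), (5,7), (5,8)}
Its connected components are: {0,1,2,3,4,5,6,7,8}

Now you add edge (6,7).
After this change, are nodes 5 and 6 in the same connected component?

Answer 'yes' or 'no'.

Answer: yes

Derivation:
Initial components: {0,1,2,3,4,5,6,7,8}
Adding edge (6,7): both already in same component {0,1,2,3,4,5,6,7,8}. No change.
New components: {0,1,2,3,4,5,6,7,8}
Are 5 and 6 in the same component? yes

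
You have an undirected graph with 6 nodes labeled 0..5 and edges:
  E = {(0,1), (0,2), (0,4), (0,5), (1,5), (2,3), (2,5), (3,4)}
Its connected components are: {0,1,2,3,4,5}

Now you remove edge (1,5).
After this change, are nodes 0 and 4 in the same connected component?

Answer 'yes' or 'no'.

Answer: yes

Derivation:
Initial components: {0,1,2,3,4,5}
Removing edge (1,5): not a bridge — component count unchanged at 1.
New components: {0,1,2,3,4,5}
Are 0 and 4 in the same component? yes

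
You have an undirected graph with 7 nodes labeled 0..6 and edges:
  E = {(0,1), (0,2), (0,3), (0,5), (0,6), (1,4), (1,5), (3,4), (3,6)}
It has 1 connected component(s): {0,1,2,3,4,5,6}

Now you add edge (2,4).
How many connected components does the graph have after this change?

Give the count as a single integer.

Answer: 1

Derivation:
Initial component count: 1
Add (2,4): endpoints already in same component. Count unchanged: 1.
New component count: 1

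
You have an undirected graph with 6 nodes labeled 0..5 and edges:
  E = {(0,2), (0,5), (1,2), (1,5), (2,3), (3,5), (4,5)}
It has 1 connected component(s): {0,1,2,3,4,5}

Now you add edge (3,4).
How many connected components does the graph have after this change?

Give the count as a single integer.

Answer: 1

Derivation:
Initial component count: 1
Add (3,4): endpoints already in same component. Count unchanged: 1.
New component count: 1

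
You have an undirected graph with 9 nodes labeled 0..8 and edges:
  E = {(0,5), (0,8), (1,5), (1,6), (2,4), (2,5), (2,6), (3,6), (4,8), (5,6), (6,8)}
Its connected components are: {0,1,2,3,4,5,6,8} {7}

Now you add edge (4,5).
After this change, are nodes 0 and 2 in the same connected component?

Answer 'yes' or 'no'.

Initial components: {0,1,2,3,4,5,6,8} {7}
Adding edge (4,5): both already in same component {0,1,2,3,4,5,6,8}. No change.
New components: {0,1,2,3,4,5,6,8} {7}
Are 0 and 2 in the same component? yes

Answer: yes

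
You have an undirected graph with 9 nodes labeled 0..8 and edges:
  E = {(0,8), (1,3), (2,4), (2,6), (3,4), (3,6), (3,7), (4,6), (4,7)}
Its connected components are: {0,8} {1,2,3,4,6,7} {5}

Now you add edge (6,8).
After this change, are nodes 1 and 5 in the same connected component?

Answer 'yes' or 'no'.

Answer: no

Derivation:
Initial components: {0,8} {1,2,3,4,6,7} {5}
Adding edge (6,8): merges {1,2,3,4,6,7} and {0,8}.
New components: {0,1,2,3,4,6,7,8} {5}
Are 1 and 5 in the same component? no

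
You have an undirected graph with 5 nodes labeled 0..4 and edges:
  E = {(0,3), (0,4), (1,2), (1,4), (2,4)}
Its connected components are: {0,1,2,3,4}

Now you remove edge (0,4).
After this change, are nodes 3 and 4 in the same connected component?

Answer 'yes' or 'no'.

Initial components: {0,1,2,3,4}
Removing edge (0,4): it was a bridge — component count 1 -> 2.
New components: {0,3} {1,2,4}
Are 3 and 4 in the same component? no

Answer: no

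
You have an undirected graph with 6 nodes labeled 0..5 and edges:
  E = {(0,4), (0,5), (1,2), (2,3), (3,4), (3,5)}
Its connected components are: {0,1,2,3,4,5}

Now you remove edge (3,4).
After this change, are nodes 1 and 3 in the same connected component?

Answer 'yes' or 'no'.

Initial components: {0,1,2,3,4,5}
Removing edge (3,4): not a bridge — component count unchanged at 1.
New components: {0,1,2,3,4,5}
Are 1 and 3 in the same component? yes

Answer: yes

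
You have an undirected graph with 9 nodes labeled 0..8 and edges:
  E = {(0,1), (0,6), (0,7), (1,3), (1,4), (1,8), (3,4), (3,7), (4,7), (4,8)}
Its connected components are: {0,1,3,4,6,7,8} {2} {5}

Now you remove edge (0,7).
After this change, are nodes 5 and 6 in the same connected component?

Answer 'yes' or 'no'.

Initial components: {0,1,3,4,6,7,8} {2} {5}
Removing edge (0,7): not a bridge — component count unchanged at 3.
New components: {0,1,3,4,6,7,8} {2} {5}
Are 5 and 6 in the same component? no

Answer: no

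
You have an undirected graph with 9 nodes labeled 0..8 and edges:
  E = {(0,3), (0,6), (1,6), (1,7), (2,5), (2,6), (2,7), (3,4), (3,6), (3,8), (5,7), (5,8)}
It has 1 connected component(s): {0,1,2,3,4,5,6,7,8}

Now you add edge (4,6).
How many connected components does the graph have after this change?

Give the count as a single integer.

Initial component count: 1
Add (4,6): endpoints already in same component. Count unchanged: 1.
New component count: 1

Answer: 1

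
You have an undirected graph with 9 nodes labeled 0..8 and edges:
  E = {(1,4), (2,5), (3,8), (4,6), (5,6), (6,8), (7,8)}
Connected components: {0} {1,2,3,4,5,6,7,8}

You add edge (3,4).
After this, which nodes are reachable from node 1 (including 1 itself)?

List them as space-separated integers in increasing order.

Answer: 1 2 3 4 5 6 7 8

Derivation:
Before: nodes reachable from 1: {1,2,3,4,5,6,7,8}
Adding (3,4): both endpoints already in same component. Reachability from 1 unchanged.
After: nodes reachable from 1: {1,2,3,4,5,6,7,8}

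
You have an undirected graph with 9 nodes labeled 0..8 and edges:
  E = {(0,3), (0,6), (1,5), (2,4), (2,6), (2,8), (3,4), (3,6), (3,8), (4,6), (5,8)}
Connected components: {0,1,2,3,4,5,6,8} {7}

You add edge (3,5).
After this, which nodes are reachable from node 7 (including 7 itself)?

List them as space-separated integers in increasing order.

Answer: 7

Derivation:
Before: nodes reachable from 7: {7}
Adding (3,5): both endpoints already in same component. Reachability from 7 unchanged.
After: nodes reachable from 7: {7}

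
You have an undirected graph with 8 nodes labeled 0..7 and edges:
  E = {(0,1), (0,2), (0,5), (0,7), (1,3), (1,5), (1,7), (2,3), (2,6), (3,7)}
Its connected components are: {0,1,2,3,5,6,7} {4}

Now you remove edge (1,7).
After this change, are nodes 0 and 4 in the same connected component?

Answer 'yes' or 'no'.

Initial components: {0,1,2,3,5,6,7} {4}
Removing edge (1,7): not a bridge — component count unchanged at 2.
New components: {0,1,2,3,5,6,7} {4}
Are 0 and 4 in the same component? no

Answer: no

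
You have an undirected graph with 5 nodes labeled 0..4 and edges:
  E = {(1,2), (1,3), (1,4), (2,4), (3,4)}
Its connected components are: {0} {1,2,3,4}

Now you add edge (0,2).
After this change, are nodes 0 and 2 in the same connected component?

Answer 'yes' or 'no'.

Answer: yes

Derivation:
Initial components: {0} {1,2,3,4}
Adding edge (0,2): merges {0} and {1,2,3,4}.
New components: {0,1,2,3,4}
Are 0 and 2 in the same component? yes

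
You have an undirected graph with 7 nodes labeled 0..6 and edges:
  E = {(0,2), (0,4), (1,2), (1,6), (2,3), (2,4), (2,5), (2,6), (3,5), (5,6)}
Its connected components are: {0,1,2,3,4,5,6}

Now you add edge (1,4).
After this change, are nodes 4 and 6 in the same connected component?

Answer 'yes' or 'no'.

Answer: yes

Derivation:
Initial components: {0,1,2,3,4,5,6}
Adding edge (1,4): both already in same component {0,1,2,3,4,5,6}. No change.
New components: {0,1,2,3,4,5,6}
Are 4 and 6 in the same component? yes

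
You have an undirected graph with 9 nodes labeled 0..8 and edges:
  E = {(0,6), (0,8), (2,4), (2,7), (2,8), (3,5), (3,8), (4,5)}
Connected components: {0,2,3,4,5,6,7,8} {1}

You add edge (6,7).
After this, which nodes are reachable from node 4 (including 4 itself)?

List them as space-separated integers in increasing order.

Answer: 0 2 3 4 5 6 7 8

Derivation:
Before: nodes reachable from 4: {0,2,3,4,5,6,7,8}
Adding (6,7): both endpoints already in same component. Reachability from 4 unchanged.
After: nodes reachable from 4: {0,2,3,4,5,6,7,8}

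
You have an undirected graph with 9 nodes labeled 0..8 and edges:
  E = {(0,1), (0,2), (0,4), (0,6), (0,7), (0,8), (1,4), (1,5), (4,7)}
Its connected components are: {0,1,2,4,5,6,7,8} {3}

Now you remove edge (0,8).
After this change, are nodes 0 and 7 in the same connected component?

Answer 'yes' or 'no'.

Answer: yes

Derivation:
Initial components: {0,1,2,4,5,6,7,8} {3}
Removing edge (0,8): it was a bridge — component count 2 -> 3.
New components: {0,1,2,4,5,6,7} {3} {8}
Are 0 and 7 in the same component? yes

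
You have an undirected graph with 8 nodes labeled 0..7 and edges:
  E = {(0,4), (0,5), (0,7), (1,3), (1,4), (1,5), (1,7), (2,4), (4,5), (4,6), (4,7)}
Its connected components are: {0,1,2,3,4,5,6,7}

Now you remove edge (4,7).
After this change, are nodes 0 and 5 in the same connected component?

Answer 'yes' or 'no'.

Answer: yes

Derivation:
Initial components: {0,1,2,3,4,5,6,7}
Removing edge (4,7): not a bridge — component count unchanged at 1.
New components: {0,1,2,3,4,5,6,7}
Are 0 and 5 in the same component? yes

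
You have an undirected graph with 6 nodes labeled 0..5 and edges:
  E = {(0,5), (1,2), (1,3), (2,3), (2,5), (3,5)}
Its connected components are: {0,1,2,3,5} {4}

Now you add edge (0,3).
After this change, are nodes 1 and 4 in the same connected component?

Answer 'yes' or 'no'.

Initial components: {0,1,2,3,5} {4}
Adding edge (0,3): both already in same component {0,1,2,3,5}. No change.
New components: {0,1,2,3,5} {4}
Are 1 and 4 in the same component? no

Answer: no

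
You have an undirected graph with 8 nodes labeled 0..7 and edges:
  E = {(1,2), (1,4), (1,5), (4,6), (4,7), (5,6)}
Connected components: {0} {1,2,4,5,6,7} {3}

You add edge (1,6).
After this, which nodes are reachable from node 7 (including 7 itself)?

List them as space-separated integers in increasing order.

Before: nodes reachable from 7: {1,2,4,5,6,7}
Adding (1,6): both endpoints already in same component. Reachability from 7 unchanged.
After: nodes reachable from 7: {1,2,4,5,6,7}

Answer: 1 2 4 5 6 7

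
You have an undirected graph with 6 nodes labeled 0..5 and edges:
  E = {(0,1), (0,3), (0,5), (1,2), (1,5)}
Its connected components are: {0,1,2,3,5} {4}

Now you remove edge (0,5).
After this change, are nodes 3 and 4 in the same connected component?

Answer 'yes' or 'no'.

Answer: no

Derivation:
Initial components: {0,1,2,3,5} {4}
Removing edge (0,5): not a bridge — component count unchanged at 2.
New components: {0,1,2,3,5} {4}
Are 3 and 4 in the same component? no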